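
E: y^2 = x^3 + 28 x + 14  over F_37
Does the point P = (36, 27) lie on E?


Check whether y^2 = x^3 + 28 x + 14 (mod 37) for (x, y) = (36, 27).
LHS: y^2 = 27^2 mod 37 = 26
RHS: x^3 + 28 x + 14 = 36^3 + 28*36 + 14 mod 37 = 22
LHS != RHS

No, not on the curve


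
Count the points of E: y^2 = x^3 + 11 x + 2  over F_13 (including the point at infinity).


For each x in F_13, count y with y^2 = x^3 + 11 x + 2 mod 13:
  x = 1: RHS = 1, y in [1, 12]  -> 2 point(s)
  x = 3: RHS = 10, y in [6, 7]  -> 2 point(s)
  x = 5: RHS = 0, y in [0]  -> 1 point(s)
  x = 8: RHS = 4, y in [2, 11]  -> 2 point(s)
  x = 12: RHS = 3, y in [4, 9]  -> 2 point(s)
Affine points: 9. Add the point at infinity: total = 10.

#E(F_13) = 10


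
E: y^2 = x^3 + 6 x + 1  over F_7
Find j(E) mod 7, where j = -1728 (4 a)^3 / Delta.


Delta = -16(4 a^3 + 27 b^2) mod 7 = 3
-1728 * (4 a)^3 = -1728 * (4*6)^3 mod 7 = 6
j = 6 * 3^(-1) mod 7 = 2

j = 2 (mod 7)


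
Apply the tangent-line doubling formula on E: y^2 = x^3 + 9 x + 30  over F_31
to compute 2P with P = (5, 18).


Doubling: s = (3 x1^2 + a) / (2 y1)
s = (3*5^2 + 9) / (2*18) mod 31 = 23
x3 = s^2 - 2 x1 mod 31 = 23^2 - 2*5 = 23
y3 = s (x1 - x3) - y1 mod 31 = 23 * (5 - 23) - 18 = 2

2P = (23, 2)


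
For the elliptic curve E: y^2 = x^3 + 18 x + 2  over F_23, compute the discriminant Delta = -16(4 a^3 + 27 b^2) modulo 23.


4 a^3 + 27 b^2 = 4*18^3 + 27*2^2 = 23328 + 108 = 23436
Delta = -16 * (23436) = -374976
Delta mod 23 = 16

Delta = 16 (mod 23)


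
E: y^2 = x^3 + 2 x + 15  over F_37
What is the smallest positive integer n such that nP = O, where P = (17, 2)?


Compute successive multiples of P until we hit O:
  1P = (17, 2)
  2P = (14, 30)
  3P = (15, 4)
  4P = (6, 24)
  5P = (18, 0)
  6P = (6, 13)
  7P = (15, 33)
  8P = (14, 7)
  ... (continuing to 10P)
  10P = O

ord(P) = 10


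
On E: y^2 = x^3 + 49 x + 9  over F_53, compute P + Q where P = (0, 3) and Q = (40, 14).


P != Q, so use the chord formula.
s = (y2 - y1) / (x2 - x1) = (11) / (40) mod 53 = 44
x3 = s^2 - x1 - x2 mod 53 = 44^2 - 0 - 40 = 41
y3 = s (x1 - x3) - y1 mod 53 = 44 * (0 - 41) - 3 = 48

P + Q = (41, 48)


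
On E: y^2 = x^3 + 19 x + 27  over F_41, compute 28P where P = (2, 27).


k = 28 = 11100_2 (binary, LSB first: 00111)
Double-and-add from P = (2, 27):
  bit 0 = 0: acc unchanged = O
  bit 1 = 0: acc unchanged = O
  bit 2 = 1: acc = O + (34, 24) = (34, 24)
  bit 3 = 1: acc = (34, 24) + (35, 5) = (5, 40)
  bit 4 = 1: acc = (5, 40) + (22, 33) = (18, 16)

28P = (18, 16)


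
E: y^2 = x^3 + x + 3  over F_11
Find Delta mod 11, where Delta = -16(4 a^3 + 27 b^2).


4 a^3 + 27 b^2 = 4*1^3 + 27*3^2 = 4 + 243 = 247
Delta = -16 * (247) = -3952
Delta mod 11 = 8

Delta = 8 (mod 11)


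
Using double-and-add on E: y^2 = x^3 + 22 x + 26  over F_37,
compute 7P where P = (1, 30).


k = 7 = 111_2 (binary, LSB first: 111)
Double-and-add from P = (1, 30):
  bit 0 = 1: acc = O + (1, 30) = (1, 30)
  bit 1 = 1: acc = (1, 30) + (1, 7) = O
  bit 2 = 1: acc = O + (1, 30) = (1, 30)

7P = (1, 30)


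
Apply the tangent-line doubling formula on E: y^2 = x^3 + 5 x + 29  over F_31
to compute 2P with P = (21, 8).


Doubling: s = (3 x1^2 + a) / (2 y1)
s = (3*21^2 + 5) / (2*8) mod 31 = 21
x3 = s^2 - 2 x1 mod 31 = 21^2 - 2*21 = 27
y3 = s (x1 - x3) - y1 mod 31 = 21 * (21 - 27) - 8 = 21

2P = (27, 21)


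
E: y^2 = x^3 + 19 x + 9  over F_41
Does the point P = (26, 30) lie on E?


Check whether y^2 = x^3 + 19 x + 9 (mod 41) for (x, y) = (26, 30).
LHS: y^2 = 30^2 mod 41 = 39
RHS: x^3 + 19 x + 9 = 26^3 + 19*26 + 9 mod 41 = 39
LHS = RHS

Yes, on the curve


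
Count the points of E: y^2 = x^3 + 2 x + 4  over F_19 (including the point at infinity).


For each x in F_19, count y with y^2 = x^3 + 2 x + 4 mod 19:
  x = 0: RHS = 4, y in [2, 17]  -> 2 point(s)
  x = 1: RHS = 7, y in [8, 11]  -> 2 point(s)
  x = 2: RHS = 16, y in [4, 15]  -> 2 point(s)
  x = 4: RHS = 0, y in [0]  -> 1 point(s)
  x = 5: RHS = 6, y in [5, 14]  -> 2 point(s)
  x = 6: RHS = 4, y in [2, 17]  -> 2 point(s)
  x = 7: RHS = 0, y in [0]  -> 1 point(s)
  x = 8: RHS = 0, y in [0]  -> 1 point(s)
  x = 10: RHS = 17, y in [6, 13]  -> 2 point(s)
  x = 13: RHS = 4, y in [2, 17]  -> 2 point(s)
  x = 16: RHS = 9, y in [3, 16]  -> 2 point(s)
  x = 17: RHS = 11, y in [7, 12]  -> 2 point(s)
  x = 18: RHS = 1, y in [1, 18]  -> 2 point(s)
Affine points: 23. Add the point at infinity: total = 24.

#E(F_19) = 24


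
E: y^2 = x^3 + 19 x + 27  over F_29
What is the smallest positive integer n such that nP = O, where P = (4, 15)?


Compute successive multiples of P until we hit O:
  1P = (4, 15)
  2P = (15, 2)
  3P = (9, 12)
  4P = (21, 1)
  5P = (11, 1)
  6P = (18, 13)
  7P = (23, 25)
  8P = (3, 13)
  ... (continuing to 29P)
  29P = O

ord(P) = 29


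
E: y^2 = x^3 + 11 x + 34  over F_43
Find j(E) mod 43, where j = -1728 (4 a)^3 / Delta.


Delta = -16(4 a^3 + 27 b^2) mod 43 = 9
-1728 * (4 a)^3 = -1728 * (4*11)^3 mod 43 = 35
j = 35 * 9^(-1) mod 43 = 23

j = 23 (mod 43)


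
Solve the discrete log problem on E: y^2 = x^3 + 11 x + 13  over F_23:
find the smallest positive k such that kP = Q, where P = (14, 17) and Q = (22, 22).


Enumerate multiples of P until we hit Q = (22, 22):
  1P = (14, 17)
  2P = (22, 22)
Match found at i = 2.

k = 2


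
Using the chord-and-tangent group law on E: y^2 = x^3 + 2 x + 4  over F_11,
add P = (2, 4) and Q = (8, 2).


P != Q, so use the chord formula.
s = (y2 - y1) / (x2 - x1) = (9) / (6) mod 11 = 7
x3 = s^2 - x1 - x2 mod 11 = 7^2 - 2 - 8 = 6
y3 = s (x1 - x3) - y1 mod 11 = 7 * (2 - 6) - 4 = 1

P + Q = (6, 1)


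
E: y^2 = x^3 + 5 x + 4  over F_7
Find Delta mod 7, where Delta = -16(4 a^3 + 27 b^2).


4 a^3 + 27 b^2 = 4*5^3 + 27*4^2 = 500 + 432 = 932
Delta = -16 * (932) = -14912
Delta mod 7 = 5

Delta = 5 (mod 7)


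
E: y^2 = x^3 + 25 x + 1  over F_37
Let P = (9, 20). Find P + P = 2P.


Doubling: s = (3 x1^2 + a) / (2 y1)
s = (3*9^2 + 25) / (2*20) mod 37 = 3
x3 = s^2 - 2 x1 mod 37 = 3^2 - 2*9 = 28
y3 = s (x1 - x3) - y1 mod 37 = 3 * (9 - 28) - 20 = 34

2P = (28, 34)


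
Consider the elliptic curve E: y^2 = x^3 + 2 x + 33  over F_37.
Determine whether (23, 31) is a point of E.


Check whether y^2 = x^3 + 2 x + 33 (mod 37) for (x, y) = (23, 31).
LHS: y^2 = 31^2 mod 37 = 36
RHS: x^3 + 2 x + 33 = 23^3 + 2*23 + 33 mod 37 = 36
LHS = RHS

Yes, on the curve


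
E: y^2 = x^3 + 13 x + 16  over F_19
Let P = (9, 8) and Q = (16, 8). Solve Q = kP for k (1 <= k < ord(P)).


Enumerate multiples of P until we hit Q = (16, 8):
  1P = (9, 8)
  2P = (10, 14)
  3P = (17, 1)
  4P = (0, 15)
  5P = (16, 8)
Match found at i = 5.

k = 5


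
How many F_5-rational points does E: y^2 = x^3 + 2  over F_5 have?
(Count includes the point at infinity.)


For each x in F_5, count y with y^2 = x^3 + 0 x + 2 mod 5:
  x = 2: RHS = 0, y in [0]  -> 1 point(s)
  x = 3: RHS = 4, y in [2, 3]  -> 2 point(s)
  x = 4: RHS = 1, y in [1, 4]  -> 2 point(s)
Affine points: 5. Add the point at infinity: total = 6.

#E(F_5) = 6


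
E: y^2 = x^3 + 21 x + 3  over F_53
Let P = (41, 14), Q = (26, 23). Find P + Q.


P != Q, so use the chord formula.
s = (y2 - y1) / (x2 - x1) = (9) / (38) mod 53 = 10
x3 = s^2 - x1 - x2 mod 53 = 10^2 - 41 - 26 = 33
y3 = s (x1 - x3) - y1 mod 53 = 10 * (41 - 33) - 14 = 13

P + Q = (33, 13)


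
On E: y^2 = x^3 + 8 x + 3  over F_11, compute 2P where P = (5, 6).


k = 2 = 10_2 (binary, LSB first: 01)
Double-and-add from P = (5, 6):
  bit 0 = 0: acc unchanged = O
  bit 1 = 1: acc = O + (4, 0) = (4, 0)

2P = (4, 0)


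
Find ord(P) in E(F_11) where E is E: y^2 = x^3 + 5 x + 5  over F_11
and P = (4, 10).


Compute successive multiples of P until we hit O:
  1P = (4, 10)
  2P = (4, 1)
  3P = O

ord(P) = 3


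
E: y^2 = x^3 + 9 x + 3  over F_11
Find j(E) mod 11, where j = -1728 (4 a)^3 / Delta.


Delta = -16(4 a^3 + 27 b^2) mod 11 = 1
-1728 * (4 a)^3 = -1728 * (4*9)^3 mod 11 = 6
j = 6 * 1^(-1) mod 11 = 6

j = 6 (mod 11)


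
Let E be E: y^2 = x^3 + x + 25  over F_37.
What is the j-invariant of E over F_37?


Delta = -16(4 a^3 + 27 b^2) mod 37 = 36
-1728 * (4 a)^3 = -1728 * (4*1)^3 mod 37 = 1
j = 1 * 36^(-1) mod 37 = 36

j = 36 (mod 37)


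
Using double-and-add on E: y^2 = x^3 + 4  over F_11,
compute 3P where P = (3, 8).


k = 3 = 11_2 (binary, LSB first: 11)
Double-and-add from P = (3, 8):
  bit 0 = 1: acc = O + (3, 8) = (3, 8)
  bit 1 = 1: acc = (3, 8) + (6, 0) = (3, 3)

3P = (3, 3)


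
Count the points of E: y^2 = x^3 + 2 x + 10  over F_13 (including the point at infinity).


For each x in F_13, count y with y^2 = x^3 + 2 x + 10 mod 13:
  x = 0: RHS = 10, y in [6, 7]  -> 2 point(s)
  x = 1: RHS = 0, y in [0]  -> 1 point(s)
  x = 2: RHS = 9, y in [3, 10]  -> 2 point(s)
  x = 3: RHS = 4, y in [2, 11]  -> 2 point(s)
  x = 4: RHS = 4, y in [2, 11]  -> 2 point(s)
  x = 6: RHS = 4, y in [2, 11]  -> 2 point(s)
  x = 7: RHS = 3, y in [4, 9]  -> 2 point(s)
  x = 9: RHS = 3, y in [4, 9]  -> 2 point(s)
  x = 10: RHS = 3, y in [4, 9]  -> 2 point(s)
Affine points: 17. Add the point at infinity: total = 18.

#E(F_13) = 18


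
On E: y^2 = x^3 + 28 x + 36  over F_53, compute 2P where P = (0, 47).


Doubling: s = (3 x1^2 + a) / (2 y1)
s = (3*0^2 + 28) / (2*47) mod 53 = 33
x3 = s^2 - 2 x1 mod 53 = 33^2 - 2*0 = 29
y3 = s (x1 - x3) - y1 mod 53 = 33 * (0 - 29) - 47 = 3

2P = (29, 3)


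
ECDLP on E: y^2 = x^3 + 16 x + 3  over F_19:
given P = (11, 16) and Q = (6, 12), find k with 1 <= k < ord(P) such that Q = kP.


Enumerate multiples of P until we hit Q = (6, 12):
  1P = (11, 16)
  2P = (6, 7)
  3P = (6, 12)
Match found at i = 3.

k = 3


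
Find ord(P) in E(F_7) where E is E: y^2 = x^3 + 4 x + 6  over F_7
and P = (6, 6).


Compute successive multiples of P until we hit O:
  1P = (6, 6)
  2P = (2, 1)
  3P = (1, 2)
  4P = (4, 4)
  5P = (5, 2)
  6P = (5, 5)
  7P = (4, 3)
  8P = (1, 5)
  ... (continuing to 11P)
  11P = O

ord(P) = 11


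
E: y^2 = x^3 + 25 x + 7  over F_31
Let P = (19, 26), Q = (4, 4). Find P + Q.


P != Q, so use the chord formula.
s = (y2 - y1) / (x2 - x1) = (9) / (16) mod 31 = 18
x3 = s^2 - x1 - x2 mod 31 = 18^2 - 19 - 4 = 22
y3 = s (x1 - x3) - y1 mod 31 = 18 * (19 - 22) - 26 = 13

P + Q = (22, 13)


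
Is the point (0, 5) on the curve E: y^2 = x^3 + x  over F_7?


Check whether y^2 = x^3 + 1 x + 0 (mod 7) for (x, y) = (0, 5).
LHS: y^2 = 5^2 mod 7 = 4
RHS: x^3 + 1 x + 0 = 0^3 + 1*0 + 0 mod 7 = 0
LHS != RHS

No, not on the curve


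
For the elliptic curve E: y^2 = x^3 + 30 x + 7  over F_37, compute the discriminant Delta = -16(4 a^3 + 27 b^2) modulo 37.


4 a^3 + 27 b^2 = 4*30^3 + 27*7^2 = 108000 + 1323 = 109323
Delta = -16 * (109323) = -1749168
Delta mod 37 = 7

Delta = 7 (mod 37)


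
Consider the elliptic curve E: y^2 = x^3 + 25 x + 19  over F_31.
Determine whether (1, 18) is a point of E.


Check whether y^2 = x^3 + 25 x + 19 (mod 31) for (x, y) = (1, 18).
LHS: y^2 = 18^2 mod 31 = 14
RHS: x^3 + 25 x + 19 = 1^3 + 25*1 + 19 mod 31 = 14
LHS = RHS

Yes, on the curve


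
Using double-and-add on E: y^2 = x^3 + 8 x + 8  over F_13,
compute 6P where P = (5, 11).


k = 6 = 110_2 (binary, LSB first: 011)
Double-and-add from P = (5, 11):
  bit 0 = 0: acc unchanged = O
  bit 1 = 1: acc = O + (7, 11) = (7, 11)
  bit 2 = 1: acc = (7, 11) + (8, 5) = (8, 8)

6P = (8, 8)


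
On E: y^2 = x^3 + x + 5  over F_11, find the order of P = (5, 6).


Compute successive multiples of P until we hit O:
  1P = (5, 6)
  2P = (2, 2)
  3P = (7, 6)
  4P = (10, 5)
  5P = (0, 4)
  6P = (0, 7)
  7P = (10, 6)
  8P = (7, 5)
  ... (continuing to 11P)
  11P = O

ord(P) = 11


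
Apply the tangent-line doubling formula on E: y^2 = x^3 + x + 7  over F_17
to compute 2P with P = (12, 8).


Doubling: s = (3 x1^2 + a) / (2 y1)
s = (3*12^2 + 1) / (2*8) mod 17 = 9
x3 = s^2 - 2 x1 mod 17 = 9^2 - 2*12 = 6
y3 = s (x1 - x3) - y1 mod 17 = 9 * (12 - 6) - 8 = 12

2P = (6, 12)


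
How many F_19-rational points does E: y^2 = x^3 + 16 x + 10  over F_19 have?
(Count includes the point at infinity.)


For each x in F_19, count y with y^2 = x^3 + 16 x + 10 mod 19:
  x = 3: RHS = 9, y in [3, 16]  -> 2 point(s)
  x = 4: RHS = 5, y in [9, 10]  -> 2 point(s)
  x = 5: RHS = 6, y in [5, 14]  -> 2 point(s)
  x = 7: RHS = 9, y in [3, 16]  -> 2 point(s)
  x = 8: RHS = 4, y in [2, 17]  -> 2 point(s)
  x = 9: RHS = 9, y in [3, 16]  -> 2 point(s)
  x = 10: RHS = 11, y in [7, 12]  -> 2 point(s)
  x = 11: RHS = 16, y in [4, 15]  -> 2 point(s)
  x = 12: RHS = 11, y in [7, 12]  -> 2 point(s)
  x = 16: RHS = 11, y in [7, 12]  -> 2 point(s)
Affine points: 20. Add the point at infinity: total = 21.

#E(F_19) = 21


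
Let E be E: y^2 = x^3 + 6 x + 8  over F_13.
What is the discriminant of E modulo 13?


4 a^3 + 27 b^2 = 4*6^3 + 27*8^2 = 864 + 1728 = 2592
Delta = -16 * (2592) = -41472
Delta mod 13 = 11

Delta = 11 (mod 13)


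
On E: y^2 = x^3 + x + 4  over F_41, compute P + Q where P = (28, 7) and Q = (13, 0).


P != Q, so use the chord formula.
s = (y2 - y1) / (x2 - x1) = (34) / (26) mod 41 = 36
x3 = s^2 - x1 - x2 mod 41 = 36^2 - 28 - 13 = 25
y3 = s (x1 - x3) - y1 mod 41 = 36 * (28 - 25) - 7 = 19

P + Q = (25, 19)


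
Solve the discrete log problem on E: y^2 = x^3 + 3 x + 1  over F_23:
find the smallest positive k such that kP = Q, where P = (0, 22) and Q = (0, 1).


Enumerate multiples of P until we hit Q = (0, 1):
  1P = (0, 22)
  2P = (8, 13)
  3P = (8, 10)
  4P = (0, 1)
Match found at i = 4.

k = 4


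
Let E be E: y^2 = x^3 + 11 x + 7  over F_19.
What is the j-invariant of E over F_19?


Delta = -16(4 a^3 + 27 b^2) mod 19 = 10
-1728 * (4 a)^3 = -1728 * (4*11)^3 mod 19 = 7
j = 7 * 10^(-1) mod 19 = 14

j = 14 (mod 19)


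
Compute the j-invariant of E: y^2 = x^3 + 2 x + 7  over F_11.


Delta = -16(4 a^3 + 27 b^2) mod 11 = 1
-1728 * (4 a)^3 = -1728 * (4*2)^3 mod 11 = 5
j = 5 * 1^(-1) mod 11 = 5

j = 5 (mod 11)


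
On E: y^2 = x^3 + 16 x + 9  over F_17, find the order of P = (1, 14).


Compute successive multiples of P until we hit O:
  1P = (1, 14)
  2P = (0, 14)
  3P = (16, 3)
  4P = (9, 10)
  5P = (3, 4)
  6P = (4, 1)
  7P = (10, 8)
  8P = (14, 6)
  ... (continuing to 24P)
  24P = O

ord(P) = 24


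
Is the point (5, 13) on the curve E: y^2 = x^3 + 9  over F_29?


Check whether y^2 = x^3 + 0 x + 9 (mod 29) for (x, y) = (5, 13).
LHS: y^2 = 13^2 mod 29 = 24
RHS: x^3 + 0 x + 9 = 5^3 + 0*5 + 9 mod 29 = 18
LHS != RHS

No, not on the curve


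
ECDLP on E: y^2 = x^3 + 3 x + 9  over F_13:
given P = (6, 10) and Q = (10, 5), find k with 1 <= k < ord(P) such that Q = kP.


Enumerate multiples of P until we hit Q = (10, 5):
  1P = (6, 10)
  2P = (2, 7)
  3P = (8, 8)
  4P = (0, 10)
  5P = (7, 3)
  6P = (10, 5)
Match found at i = 6.

k = 6


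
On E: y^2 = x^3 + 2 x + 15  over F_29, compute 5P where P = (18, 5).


k = 5 = 101_2 (binary, LSB first: 101)
Double-and-add from P = (18, 5):
  bit 0 = 1: acc = O + (18, 5) = (18, 5)
  bit 1 = 0: acc unchanged = (18, 5)
  bit 2 = 1: acc = (18, 5) + (10, 22) = (25, 28)

5P = (25, 28)


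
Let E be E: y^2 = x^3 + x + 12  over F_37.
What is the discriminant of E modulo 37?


4 a^3 + 27 b^2 = 4*1^3 + 27*12^2 = 4 + 3888 = 3892
Delta = -16 * (3892) = -62272
Delta mod 37 = 36

Delta = 36 (mod 37)


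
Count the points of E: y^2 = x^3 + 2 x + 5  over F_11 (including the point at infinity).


For each x in F_11, count y with y^2 = x^3 + 2 x + 5 mod 11:
  x = 0: RHS = 5, y in [4, 7]  -> 2 point(s)
  x = 3: RHS = 5, y in [4, 7]  -> 2 point(s)
  x = 4: RHS = 0, y in [0]  -> 1 point(s)
  x = 8: RHS = 5, y in [4, 7]  -> 2 point(s)
  x = 9: RHS = 4, y in [2, 9]  -> 2 point(s)
Affine points: 9. Add the point at infinity: total = 10.

#E(F_11) = 10


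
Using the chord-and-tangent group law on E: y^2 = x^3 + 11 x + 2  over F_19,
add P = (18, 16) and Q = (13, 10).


P != Q, so use the chord formula.
s = (y2 - y1) / (x2 - x1) = (13) / (14) mod 19 = 5
x3 = s^2 - x1 - x2 mod 19 = 5^2 - 18 - 13 = 13
y3 = s (x1 - x3) - y1 mod 19 = 5 * (18 - 13) - 16 = 9

P + Q = (13, 9)


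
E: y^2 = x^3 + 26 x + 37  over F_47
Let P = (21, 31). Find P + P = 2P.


Doubling: s = (3 x1^2 + a) / (2 y1)
s = (3*21^2 + 26) / (2*31) mod 47 = 21
x3 = s^2 - 2 x1 mod 47 = 21^2 - 2*21 = 23
y3 = s (x1 - x3) - y1 mod 47 = 21 * (21 - 23) - 31 = 21

2P = (23, 21)


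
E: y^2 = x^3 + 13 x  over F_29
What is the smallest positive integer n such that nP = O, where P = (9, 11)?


Compute successive multiples of P until we hit O:
  1P = (9, 11)
  2P = (5, 25)
  3P = (20, 13)
  4P = (24, 10)
  5P = (0, 0)
  6P = (24, 19)
  7P = (20, 16)
  8P = (5, 4)
  ... (continuing to 10P)
  10P = O

ord(P) = 10


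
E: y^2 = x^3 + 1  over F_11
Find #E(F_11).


For each x in F_11, count y with y^2 = x^3 + 0 x + 1 mod 11:
  x = 0: RHS = 1, y in [1, 10]  -> 2 point(s)
  x = 2: RHS = 9, y in [3, 8]  -> 2 point(s)
  x = 5: RHS = 5, y in [4, 7]  -> 2 point(s)
  x = 7: RHS = 3, y in [5, 6]  -> 2 point(s)
  x = 9: RHS = 4, y in [2, 9]  -> 2 point(s)
  x = 10: RHS = 0, y in [0]  -> 1 point(s)
Affine points: 11. Add the point at infinity: total = 12.

#E(F_11) = 12


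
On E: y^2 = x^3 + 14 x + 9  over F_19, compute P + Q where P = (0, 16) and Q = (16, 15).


P != Q, so use the chord formula.
s = (y2 - y1) / (x2 - x1) = (18) / (16) mod 19 = 13
x3 = s^2 - x1 - x2 mod 19 = 13^2 - 0 - 16 = 1
y3 = s (x1 - x3) - y1 mod 19 = 13 * (0 - 1) - 16 = 9

P + Q = (1, 9)


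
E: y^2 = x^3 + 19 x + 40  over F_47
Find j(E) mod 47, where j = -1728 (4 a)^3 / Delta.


Delta = -16(4 a^3 + 27 b^2) mod 47 = 33
-1728 * (4 a)^3 = -1728 * (4*19)^3 mod 47 = 3
j = 3 * 33^(-1) mod 47 = 30

j = 30 (mod 47)


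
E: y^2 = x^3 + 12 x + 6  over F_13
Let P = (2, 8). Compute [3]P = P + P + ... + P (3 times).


k = 3 = 11_2 (binary, LSB first: 11)
Double-and-add from P = (2, 8):
  bit 0 = 1: acc = O + (2, 8) = (2, 8)
  bit 1 = 1: acc = (2, 8) + (8, 9) = (7, 2)

3P = (7, 2)


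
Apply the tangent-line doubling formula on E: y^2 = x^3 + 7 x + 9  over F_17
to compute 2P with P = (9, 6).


Doubling: s = (3 x1^2 + a) / (2 y1)
s = (3*9^2 + 7) / (2*6) mod 17 = 1
x3 = s^2 - 2 x1 mod 17 = 1^2 - 2*9 = 0
y3 = s (x1 - x3) - y1 mod 17 = 1 * (9 - 0) - 6 = 3

2P = (0, 3)


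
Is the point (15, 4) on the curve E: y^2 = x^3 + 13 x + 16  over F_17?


Check whether y^2 = x^3 + 13 x + 16 (mod 17) for (x, y) = (15, 4).
LHS: y^2 = 4^2 mod 17 = 16
RHS: x^3 + 13 x + 16 = 15^3 + 13*15 + 16 mod 17 = 16
LHS = RHS

Yes, on the curve


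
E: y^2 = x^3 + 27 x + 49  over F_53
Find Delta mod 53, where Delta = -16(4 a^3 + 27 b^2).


4 a^3 + 27 b^2 = 4*27^3 + 27*49^2 = 78732 + 64827 = 143559
Delta = -16 * (143559) = -2296944
Delta mod 53 = 23

Delta = 23 (mod 53)


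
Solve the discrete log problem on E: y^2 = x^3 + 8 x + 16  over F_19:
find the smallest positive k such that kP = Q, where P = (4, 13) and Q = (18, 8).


Enumerate multiples of P until we hit Q = (18, 8):
  1P = (4, 13)
  2P = (18, 8)
Match found at i = 2.

k = 2


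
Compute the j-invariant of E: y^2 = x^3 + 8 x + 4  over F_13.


Delta = -16(4 a^3 + 27 b^2) mod 13 = 9
-1728 * (4 a)^3 = -1728 * (4*8)^3 mod 13 = 8
j = 8 * 9^(-1) mod 13 = 11

j = 11 (mod 13)


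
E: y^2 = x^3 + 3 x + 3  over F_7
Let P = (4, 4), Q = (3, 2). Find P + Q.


P != Q, so use the chord formula.
s = (y2 - y1) / (x2 - x1) = (5) / (6) mod 7 = 2
x3 = s^2 - x1 - x2 mod 7 = 2^2 - 4 - 3 = 4
y3 = s (x1 - x3) - y1 mod 7 = 2 * (4 - 4) - 4 = 3

P + Q = (4, 3)


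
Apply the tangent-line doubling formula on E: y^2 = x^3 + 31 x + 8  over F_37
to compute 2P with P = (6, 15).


Doubling: s = (3 x1^2 + a) / (2 y1)
s = (3*6^2 + 31) / (2*15) mod 37 = 33
x3 = s^2 - 2 x1 mod 37 = 33^2 - 2*6 = 4
y3 = s (x1 - x3) - y1 mod 37 = 33 * (6 - 4) - 15 = 14

2P = (4, 14)


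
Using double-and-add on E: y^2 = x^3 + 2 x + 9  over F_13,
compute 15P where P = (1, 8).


k = 15 = 1111_2 (binary, LSB first: 1111)
Double-and-add from P = (1, 8):
  bit 0 = 1: acc = O + (1, 8) = (1, 8)
  bit 1 = 1: acc = (1, 8) + (8, 2) = (5, 1)
  bit 2 = 1: acc = (5, 1) + (6, 4) = (11, 7)
  bit 3 = 1: acc = (11, 7) + (4, 4) = (8, 11)

15P = (8, 11)


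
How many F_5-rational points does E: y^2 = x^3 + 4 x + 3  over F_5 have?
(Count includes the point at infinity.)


For each x in F_5, count y with y^2 = x^3 + 4 x + 3 mod 5:
  x = 2: RHS = 4, y in [2, 3]  -> 2 point(s)
Affine points: 2. Add the point at infinity: total = 3.

#E(F_5) = 3


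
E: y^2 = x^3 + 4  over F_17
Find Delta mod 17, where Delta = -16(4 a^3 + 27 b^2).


4 a^3 + 27 b^2 = 4*0^3 + 27*4^2 = 0 + 432 = 432
Delta = -16 * (432) = -6912
Delta mod 17 = 7

Delta = 7 (mod 17)


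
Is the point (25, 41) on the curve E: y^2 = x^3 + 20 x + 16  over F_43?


Check whether y^2 = x^3 + 20 x + 16 (mod 43) for (x, y) = (25, 41).
LHS: y^2 = 41^2 mod 43 = 4
RHS: x^3 + 20 x + 16 = 25^3 + 20*25 + 16 mod 43 = 16
LHS != RHS

No, not on the curve


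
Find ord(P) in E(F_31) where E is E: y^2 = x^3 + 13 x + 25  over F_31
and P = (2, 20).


Compute successive multiples of P until we hit O:
  1P = (2, 20)
  2P = (24, 5)
  3P = (25, 14)
  4P = (22, 27)
  5P = (1, 16)
  6P = (13, 29)
  7P = (20, 16)
  8P = (19, 1)
  ... (continuing to 31P)
  31P = O

ord(P) = 31


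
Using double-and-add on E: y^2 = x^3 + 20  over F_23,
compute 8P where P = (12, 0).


k = 8 = 1000_2 (binary, LSB first: 0001)
Double-and-add from P = (12, 0):
  bit 0 = 0: acc unchanged = O
  bit 1 = 0: acc unchanged = O
  bit 2 = 0: acc unchanged = O
  bit 3 = 1: acc = O + O = O

8P = O


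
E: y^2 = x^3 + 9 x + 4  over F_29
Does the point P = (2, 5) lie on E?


Check whether y^2 = x^3 + 9 x + 4 (mod 29) for (x, y) = (2, 5).
LHS: y^2 = 5^2 mod 29 = 25
RHS: x^3 + 9 x + 4 = 2^3 + 9*2 + 4 mod 29 = 1
LHS != RHS

No, not on the curve


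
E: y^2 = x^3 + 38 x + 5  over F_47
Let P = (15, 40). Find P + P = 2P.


Doubling: s = (3 x1^2 + a) / (2 y1)
s = (3*15^2 + 38) / (2*40) mod 47 = 33
x3 = s^2 - 2 x1 mod 47 = 33^2 - 2*15 = 25
y3 = s (x1 - x3) - y1 mod 47 = 33 * (15 - 25) - 40 = 6

2P = (25, 6)


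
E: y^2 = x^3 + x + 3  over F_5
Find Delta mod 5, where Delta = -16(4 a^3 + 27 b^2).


4 a^3 + 27 b^2 = 4*1^3 + 27*3^2 = 4 + 243 = 247
Delta = -16 * (247) = -3952
Delta mod 5 = 3

Delta = 3 (mod 5)


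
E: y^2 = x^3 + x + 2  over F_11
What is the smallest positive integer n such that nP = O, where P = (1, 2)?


Compute successive multiples of P until we hit O:
  1P = (1, 2)
  2P = (10, 0)
  3P = (1, 9)
  4P = O

ord(P) = 4


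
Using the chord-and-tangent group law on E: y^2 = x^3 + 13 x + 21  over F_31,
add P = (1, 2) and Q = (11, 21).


P != Q, so use the chord formula.
s = (y2 - y1) / (x2 - x1) = (19) / (10) mod 31 = 5
x3 = s^2 - x1 - x2 mod 31 = 5^2 - 1 - 11 = 13
y3 = s (x1 - x3) - y1 mod 31 = 5 * (1 - 13) - 2 = 0

P + Q = (13, 0)


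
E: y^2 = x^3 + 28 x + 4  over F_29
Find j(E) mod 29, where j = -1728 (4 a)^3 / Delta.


Delta = -16(4 a^3 + 27 b^2) mod 29 = 25
-1728 * (4 a)^3 = -1728 * (4*28)^3 mod 29 = 15
j = 15 * 25^(-1) mod 29 = 18

j = 18 (mod 29)


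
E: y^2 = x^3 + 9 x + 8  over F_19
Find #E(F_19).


For each x in F_19, count y with y^2 = x^3 + 9 x + 8 mod 19:
  x = 3: RHS = 5, y in [9, 10]  -> 2 point(s)
  x = 5: RHS = 7, y in [8, 11]  -> 2 point(s)
  x = 9: RHS = 1, y in [1, 18]  -> 2 point(s)
  x = 12: RHS = 1, y in [1, 18]  -> 2 point(s)
  x = 13: RHS = 4, y in [2, 17]  -> 2 point(s)
  x = 14: RHS = 9, y in [3, 16]  -> 2 point(s)
  x = 16: RHS = 11, y in [7, 12]  -> 2 point(s)
  x = 17: RHS = 1, y in [1, 18]  -> 2 point(s)
  x = 18: RHS = 17, y in [6, 13]  -> 2 point(s)
Affine points: 18. Add the point at infinity: total = 19.

#E(F_19) = 19


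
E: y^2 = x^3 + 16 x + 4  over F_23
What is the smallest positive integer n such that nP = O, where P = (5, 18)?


Compute successive multiples of P until we hit O:
  1P = (5, 18)
  2P = (16, 20)
  3P = (18, 11)
  4P = (9, 16)
  5P = (15, 10)
  6P = (11, 19)
  7P = (0, 2)
  8P = (8, 0)
  ... (continuing to 16P)
  16P = O

ord(P) = 16


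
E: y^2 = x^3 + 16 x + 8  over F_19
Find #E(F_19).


For each x in F_19, count y with y^2 = x^3 + 16 x + 8 mod 19:
  x = 1: RHS = 6, y in [5, 14]  -> 2 point(s)
  x = 3: RHS = 7, y in [8, 11]  -> 2 point(s)
  x = 5: RHS = 4, y in [2, 17]  -> 2 point(s)
  x = 6: RHS = 16, y in [4, 15]  -> 2 point(s)
  x = 7: RHS = 7, y in [8, 11]  -> 2 point(s)
  x = 9: RHS = 7, y in [8, 11]  -> 2 point(s)
  x = 10: RHS = 9, y in [3, 16]  -> 2 point(s)
  x = 12: RHS = 9, y in [3, 16]  -> 2 point(s)
  x = 13: RHS = 0, y in [0]  -> 1 point(s)
  x = 16: RHS = 9, y in [3, 16]  -> 2 point(s)
  x = 17: RHS = 6, y in [5, 14]  -> 2 point(s)
Affine points: 21. Add the point at infinity: total = 22.

#E(F_19) = 22


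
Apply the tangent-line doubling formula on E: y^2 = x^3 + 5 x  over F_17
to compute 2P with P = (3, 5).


Doubling: s = (3 x1^2 + a) / (2 y1)
s = (3*3^2 + 5) / (2*5) mod 17 = 10
x3 = s^2 - 2 x1 mod 17 = 10^2 - 2*3 = 9
y3 = s (x1 - x3) - y1 mod 17 = 10 * (3 - 9) - 5 = 3

2P = (9, 3)


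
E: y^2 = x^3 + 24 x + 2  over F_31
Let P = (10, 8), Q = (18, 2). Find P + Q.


P != Q, so use the chord formula.
s = (y2 - y1) / (x2 - x1) = (25) / (8) mod 31 = 7
x3 = s^2 - x1 - x2 mod 31 = 7^2 - 10 - 18 = 21
y3 = s (x1 - x3) - y1 mod 31 = 7 * (10 - 21) - 8 = 8

P + Q = (21, 8)


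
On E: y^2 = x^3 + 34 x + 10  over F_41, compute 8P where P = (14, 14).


k = 8 = 1000_2 (binary, LSB first: 0001)
Double-and-add from P = (14, 14):
  bit 0 = 0: acc unchanged = O
  bit 1 = 0: acc unchanged = O
  bit 2 = 0: acc unchanged = O
  bit 3 = 1: acc = O + (33, 28) = (33, 28)

8P = (33, 28)


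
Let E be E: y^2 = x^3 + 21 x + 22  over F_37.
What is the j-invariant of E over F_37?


Delta = -16(4 a^3 + 27 b^2) mod 37 = 35
-1728 * (4 a)^3 = -1728 * (4*21)^3 mod 37 = 11
j = 11 * 35^(-1) mod 37 = 13

j = 13 (mod 37)


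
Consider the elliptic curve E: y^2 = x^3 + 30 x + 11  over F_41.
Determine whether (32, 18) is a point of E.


Check whether y^2 = x^3 + 30 x + 11 (mod 41) for (x, y) = (32, 18).
LHS: y^2 = 18^2 mod 41 = 37
RHS: x^3 + 30 x + 11 = 32^3 + 30*32 + 11 mod 41 = 37
LHS = RHS

Yes, on the curve


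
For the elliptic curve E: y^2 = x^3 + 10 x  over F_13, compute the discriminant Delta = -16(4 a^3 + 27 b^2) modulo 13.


4 a^3 + 27 b^2 = 4*10^3 + 27*0^2 = 4000 + 0 = 4000
Delta = -16 * (4000) = -64000
Delta mod 13 = 12

Delta = 12 (mod 13)


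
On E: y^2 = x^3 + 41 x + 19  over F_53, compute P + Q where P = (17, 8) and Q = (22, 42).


P != Q, so use the chord formula.
s = (y2 - y1) / (x2 - x1) = (34) / (5) mod 53 = 28
x3 = s^2 - x1 - x2 mod 53 = 28^2 - 17 - 22 = 3
y3 = s (x1 - x3) - y1 mod 53 = 28 * (17 - 3) - 8 = 13

P + Q = (3, 13)


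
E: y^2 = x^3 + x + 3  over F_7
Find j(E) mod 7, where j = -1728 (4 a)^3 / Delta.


Delta = -16(4 a^3 + 27 b^2) mod 7 = 3
-1728 * (4 a)^3 = -1728 * (4*1)^3 mod 7 = 1
j = 1 * 3^(-1) mod 7 = 5

j = 5 (mod 7)


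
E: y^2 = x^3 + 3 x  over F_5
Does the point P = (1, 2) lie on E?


Check whether y^2 = x^3 + 3 x + 0 (mod 5) for (x, y) = (1, 2).
LHS: y^2 = 2^2 mod 5 = 4
RHS: x^3 + 3 x + 0 = 1^3 + 3*1 + 0 mod 5 = 4
LHS = RHS

Yes, on the curve


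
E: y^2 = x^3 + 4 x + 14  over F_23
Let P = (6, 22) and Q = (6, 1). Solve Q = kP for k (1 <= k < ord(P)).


Enumerate multiples of P until we hit Q = (6, 1):
  1P = (6, 22)
  2P = (19, 16)
  3P = (14, 10)
  4P = (11, 20)
  5P = (8, 11)
  6P = (22, 20)
  7P = (4, 18)
  8P = (17, 2)
  9P = (13, 20)
  10P = (13, 3)
  11P = (17, 21)
  12P = (4, 5)
  13P = (22, 3)
  14P = (8, 12)
  15P = (11, 3)
  16P = (14, 13)
  17P = (19, 7)
  18P = (6, 1)
Match found at i = 18.

k = 18


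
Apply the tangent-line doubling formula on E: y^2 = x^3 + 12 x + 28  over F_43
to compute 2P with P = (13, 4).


Doubling: s = (3 x1^2 + a) / (2 y1)
s = (3*13^2 + 12) / (2*4) mod 43 = 38
x3 = s^2 - 2 x1 mod 43 = 38^2 - 2*13 = 42
y3 = s (x1 - x3) - y1 mod 43 = 38 * (13 - 42) - 4 = 12

2P = (42, 12)


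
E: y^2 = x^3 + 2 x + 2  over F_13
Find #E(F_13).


For each x in F_13, count y with y^2 = x^3 + 2 x + 2 mod 13:
  x = 2: RHS = 1, y in [1, 12]  -> 2 point(s)
  x = 3: RHS = 9, y in [3, 10]  -> 2 point(s)
  x = 4: RHS = 9, y in [3, 10]  -> 2 point(s)
  x = 6: RHS = 9, y in [3, 10]  -> 2 point(s)
  x = 8: RHS = 10, y in [6, 7]  -> 2 point(s)
  x = 11: RHS = 3, y in [4, 9]  -> 2 point(s)
  x = 12: RHS = 12, y in [5, 8]  -> 2 point(s)
Affine points: 14. Add the point at infinity: total = 15.

#E(F_13) = 15


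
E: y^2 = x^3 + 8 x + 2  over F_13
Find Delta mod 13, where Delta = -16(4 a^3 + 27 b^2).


4 a^3 + 27 b^2 = 4*8^3 + 27*2^2 = 2048 + 108 = 2156
Delta = -16 * (2156) = -34496
Delta mod 13 = 6

Delta = 6 (mod 13)


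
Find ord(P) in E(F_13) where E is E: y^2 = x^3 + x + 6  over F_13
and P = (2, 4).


Compute successive multiples of P until we hit O:
  1P = (2, 4)
  2P = (9, 9)
  3P = (11, 10)
  4P = (12, 11)
  5P = (3, 7)
  6P = (4, 3)
  7P = (4, 10)
  8P = (3, 6)
  ... (continuing to 13P)
  13P = O

ord(P) = 13


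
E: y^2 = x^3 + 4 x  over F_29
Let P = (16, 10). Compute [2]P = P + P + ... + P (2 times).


k = 2 = 10_2 (binary, LSB first: 01)
Double-and-add from P = (16, 10):
  bit 0 = 0: acc unchanged = O
  bit 1 = 1: acc = O + (1, 18) = (1, 18)

2P = (1, 18)


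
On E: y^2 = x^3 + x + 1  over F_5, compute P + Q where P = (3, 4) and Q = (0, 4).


P != Q, so use the chord formula.
s = (y2 - y1) / (x2 - x1) = (0) / (2) mod 5 = 0
x3 = s^2 - x1 - x2 mod 5 = 0^2 - 3 - 0 = 2
y3 = s (x1 - x3) - y1 mod 5 = 0 * (3 - 2) - 4 = 1

P + Q = (2, 1)


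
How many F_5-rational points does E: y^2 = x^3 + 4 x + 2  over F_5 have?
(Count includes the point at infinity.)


For each x in F_5, count y with y^2 = x^3 + 4 x + 2 mod 5:
  x = 3: RHS = 1, y in [1, 4]  -> 2 point(s)
Affine points: 2. Add the point at infinity: total = 3.

#E(F_5) = 3


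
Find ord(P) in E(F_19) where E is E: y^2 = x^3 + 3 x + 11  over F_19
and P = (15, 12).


Compute successive multiples of P until we hit O:
  1P = (15, 12)
  2P = (14, 2)
  3P = (14, 17)
  4P = (15, 7)
  5P = O

ord(P) = 5


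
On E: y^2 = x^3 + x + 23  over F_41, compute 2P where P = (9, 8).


Doubling: s = (3 x1^2 + a) / (2 y1)
s = (3*9^2 + 1) / (2*8) mod 41 = 5
x3 = s^2 - 2 x1 mod 41 = 5^2 - 2*9 = 7
y3 = s (x1 - x3) - y1 mod 41 = 5 * (9 - 7) - 8 = 2

2P = (7, 2)


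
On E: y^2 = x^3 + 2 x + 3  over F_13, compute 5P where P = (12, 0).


k = 5 = 101_2 (binary, LSB first: 101)
Double-and-add from P = (12, 0):
  bit 0 = 1: acc = O + (12, 0) = (12, 0)
  bit 1 = 0: acc unchanged = (12, 0)
  bit 2 = 1: acc = (12, 0) + O = (12, 0)

5P = (12, 0)


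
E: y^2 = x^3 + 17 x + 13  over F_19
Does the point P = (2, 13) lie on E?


Check whether y^2 = x^3 + 17 x + 13 (mod 19) for (x, y) = (2, 13).
LHS: y^2 = 13^2 mod 19 = 17
RHS: x^3 + 17 x + 13 = 2^3 + 17*2 + 13 mod 19 = 17
LHS = RHS

Yes, on the curve


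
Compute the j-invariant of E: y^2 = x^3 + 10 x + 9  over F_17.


Delta = -16(4 a^3 + 27 b^2) mod 17 = 16
-1728 * (4 a)^3 = -1728 * (4*10)^3 mod 17 = 4
j = 4 * 16^(-1) mod 17 = 13

j = 13 (mod 17)


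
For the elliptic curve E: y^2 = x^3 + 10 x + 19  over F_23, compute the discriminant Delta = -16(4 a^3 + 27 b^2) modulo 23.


4 a^3 + 27 b^2 = 4*10^3 + 27*19^2 = 4000 + 9747 = 13747
Delta = -16 * (13747) = -219952
Delta mod 23 = 20

Delta = 20 (mod 23)


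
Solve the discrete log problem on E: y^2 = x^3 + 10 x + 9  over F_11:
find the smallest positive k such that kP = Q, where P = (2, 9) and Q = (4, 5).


Enumerate multiples of P until we hit Q = (4, 5):
  1P = (2, 9)
  2P = (7, 2)
  3P = (0, 8)
  4P = (1, 8)
  5P = (9, 6)
  6P = (4, 6)
  7P = (10, 3)
  8P = (3, 0)
  9P = (10, 8)
  10P = (4, 5)
Match found at i = 10.

k = 10


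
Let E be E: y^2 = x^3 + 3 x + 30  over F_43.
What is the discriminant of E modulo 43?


4 a^3 + 27 b^2 = 4*3^3 + 27*30^2 = 108 + 24300 = 24408
Delta = -16 * (24408) = -390528
Delta mod 43 = 41

Delta = 41 (mod 43)


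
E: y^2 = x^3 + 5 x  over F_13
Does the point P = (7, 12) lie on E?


Check whether y^2 = x^3 + 5 x + 0 (mod 13) for (x, y) = (7, 12).
LHS: y^2 = 12^2 mod 13 = 1
RHS: x^3 + 5 x + 0 = 7^3 + 5*7 + 0 mod 13 = 1
LHS = RHS

Yes, on the curve


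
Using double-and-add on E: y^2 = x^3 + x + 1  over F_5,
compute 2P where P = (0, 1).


k = 2 = 10_2 (binary, LSB first: 01)
Double-and-add from P = (0, 1):
  bit 0 = 0: acc unchanged = O
  bit 1 = 1: acc = O + (4, 2) = (4, 2)

2P = (4, 2)


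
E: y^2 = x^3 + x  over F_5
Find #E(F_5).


For each x in F_5, count y with y^2 = x^3 + 1 x + 0 mod 5:
  x = 0: RHS = 0, y in [0]  -> 1 point(s)
  x = 2: RHS = 0, y in [0]  -> 1 point(s)
  x = 3: RHS = 0, y in [0]  -> 1 point(s)
Affine points: 3. Add the point at infinity: total = 4.

#E(F_5) = 4


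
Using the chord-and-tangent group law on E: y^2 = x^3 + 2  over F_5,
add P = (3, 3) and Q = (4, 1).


P != Q, so use the chord formula.
s = (y2 - y1) / (x2 - x1) = (3) / (1) mod 5 = 3
x3 = s^2 - x1 - x2 mod 5 = 3^2 - 3 - 4 = 2
y3 = s (x1 - x3) - y1 mod 5 = 3 * (3 - 2) - 3 = 0

P + Q = (2, 0)


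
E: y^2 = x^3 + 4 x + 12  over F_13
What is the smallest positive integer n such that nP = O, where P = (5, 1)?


Compute successive multiples of P until we hit O:
  1P = (5, 1)
  2P = (0, 8)
  3P = (11, 10)
  4P = (9, 6)
  5P = (3, 8)
  6P = (1, 11)
  7P = (10, 5)
  8P = (8, 7)
  ... (continuing to 19P)
  19P = O

ord(P) = 19


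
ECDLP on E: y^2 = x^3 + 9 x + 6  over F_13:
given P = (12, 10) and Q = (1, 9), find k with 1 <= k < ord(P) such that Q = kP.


Enumerate multiples of P until we hit Q = (1, 9):
  1P = (12, 10)
  2P = (6, 4)
  3P = (9, 6)
  4P = (1, 9)
Match found at i = 4.

k = 4


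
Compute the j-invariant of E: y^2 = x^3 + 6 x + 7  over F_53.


Delta = -16(4 a^3 + 27 b^2) mod 53 = 41
-1728 * (4 a)^3 = -1728 * (4*6)^3 mod 53 = 23
j = 23 * 41^(-1) mod 53 = 29

j = 29 (mod 53)


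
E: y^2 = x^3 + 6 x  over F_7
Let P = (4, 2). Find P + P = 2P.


Doubling: s = (3 x1^2 + a) / (2 y1)
s = (3*4^2 + 6) / (2*2) mod 7 = 3
x3 = s^2 - 2 x1 mod 7 = 3^2 - 2*4 = 1
y3 = s (x1 - x3) - y1 mod 7 = 3 * (4 - 1) - 2 = 0

2P = (1, 0)


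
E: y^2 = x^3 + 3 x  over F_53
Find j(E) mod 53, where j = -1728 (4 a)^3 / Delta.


Delta = -16(4 a^3 + 27 b^2) mod 53 = 21
-1728 * (4 a)^3 = -1728 * (4*3)^3 mod 53 = 36
j = 36 * 21^(-1) mod 53 = 32

j = 32 (mod 53)


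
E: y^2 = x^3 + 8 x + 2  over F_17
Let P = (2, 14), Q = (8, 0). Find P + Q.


P != Q, so use the chord formula.
s = (y2 - y1) / (x2 - x1) = (3) / (6) mod 17 = 9
x3 = s^2 - x1 - x2 mod 17 = 9^2 - 2 - 8 = 3
y3 = s (x1 - x3) - y1 mod 17 = 9 * (2 - 3) - 14 = 11

P + Q = (3, 11)


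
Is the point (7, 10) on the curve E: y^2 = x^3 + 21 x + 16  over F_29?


Check whether y^2 = x^3 + 21 x + 16 (mod 29) for (x, y) = (7, 10).
LHS: y^2 = 10^2 mod 29 = 13
RHS: x^3 + 21 x + 16 = 7^3 + 21*7 + 16 mod 29 = 13
LHS = RHS

Yes, on the curve


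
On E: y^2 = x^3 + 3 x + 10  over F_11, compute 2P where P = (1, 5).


Doubling: s = (3 x1^2 + a) / (2 y1)
s = (3*1^2 + 3) / (2*5) mod 11 = 5
x3 = s^2 - 2 x1 mod 11 = 5^2 - 2*1 = 1
y3 = s (x1 - x3) - y1 mod 11 = 5 * (1 - 1) - 5 = 6

2P = (1, 6)


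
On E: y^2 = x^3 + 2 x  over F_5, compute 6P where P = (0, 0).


k = 6 = 110_2 (binary, LSB first: 011)
Double-and-add from P = (0, 0):
  bit 0 = 0: acc unchanged = O
  bit 1 = 1: acc = O + O = O
  bit 2 = 1: acc = O + O = O

6P = O


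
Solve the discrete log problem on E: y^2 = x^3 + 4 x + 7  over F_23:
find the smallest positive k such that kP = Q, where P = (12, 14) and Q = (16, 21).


Enumerate multiples of P until we hit Q = (16, 21):
  1P = (12, 14)
  2P = (11, 18)
  3P = (16, 2)
  4P = (4, 8)
  5P = (9, 17)
  6P = (3, 0)
  7P = (9, 6)
  8P = (4, 15)
  9P = (16, 21)
Match found at i = 9.

k = 9


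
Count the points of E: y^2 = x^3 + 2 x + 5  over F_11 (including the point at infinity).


For each x in F_11, count y with y^2 = x^3 + 2 x + 5 mod 11:
  x = 0: RHS = 5, y in [4, 7]  -> 2 point(s)
  x = 3: RHS = 5, y in [4, 7]  -> 2 point(s)
  x = 4: RHS = 0, y in [0]  -> 1 point(s)
  x = 8: RHS = 5, y in [4, 7]  -> 2 point(s)
  x = 9: RHS = 4, y in [2, 9]  -> 2 point(s)
Affine points: 9. Add the point at infinity: total = 10.

#E(F_11) = 10


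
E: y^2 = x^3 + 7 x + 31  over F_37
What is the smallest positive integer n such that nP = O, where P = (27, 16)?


Compute successive multiples of P until we hit O:
  1P = (27, 16)
  2P = (13, 5)
  3P = (8, 28)
  4P = (23, 36)
  5P = (12, 20)
  6P = (28, 4)
  7P = (15, 25)
  8P = (21, 35)
  ... (continuing to 20P)
  20P = O

ord(P) = 20


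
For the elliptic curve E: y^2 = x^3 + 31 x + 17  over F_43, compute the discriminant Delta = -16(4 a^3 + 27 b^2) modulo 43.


4 a^3 + 27 b^2 = 4*31^3 + 27*17^2 = 119164 + 7803 = 126967
Delta = -16 * (126967) = -2031472
Delta mod 43 = 20

Delta = 20 (mod 43)


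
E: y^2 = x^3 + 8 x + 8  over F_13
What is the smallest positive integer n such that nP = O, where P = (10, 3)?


Compute successive multiples of P until we hit O:
  1P = (10, 3)
  2P = (5, 11)
  3P = (12, 8)
  4P = (7, 11)
  5P = (6, 8)
  6P = (1, 2)
  7P = (11, 7)
  8P = (8, 5)
  ... (continuing to 20P)
  20P = O

ord(P) = 20


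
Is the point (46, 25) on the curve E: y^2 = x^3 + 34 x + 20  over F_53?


Check whether y^2 = x^3 + 34 x + 20 (mod 53) for (x, y) = (46, 25).
LHS: y^2 = 25^2 mod 53 = 42
RHS: x^3 + 34 x + 20 = 46^3 + 34*46 + 20 mod 53 = 22
LHS != RHS

No, not on the curve


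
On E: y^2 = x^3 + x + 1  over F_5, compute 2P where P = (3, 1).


Doubling: s = (3 x1^2 + a) / (2 y1)
s = (3*3^2 + 1) / (2*1) mod 5 = 4
x3 = s^2 - 2 x1 mod 5 = 4^2 - 2*3 = 0
y3 = s (x1 - x3) - y1 mod 5 = 4 * (3 - 0) - 1 = 1

2P = (0, 1)


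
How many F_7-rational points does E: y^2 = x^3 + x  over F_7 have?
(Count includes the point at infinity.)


For each x in F_7, count y with y^2 = x^3 + 1 x + 0 mod 7:
  x = 0: RHS = 0, y in [0]  -> 1 point(s)
  x = 1: RHS = 2, y in [3, 4]  -> 2 point(s)
  x = 3: RHS = 2, y in [3, 4]  -> 2 point(s)
  x = 5: RHS = 4, y in [2, 5]  -> 2 point(s)
Affine points: 7. Add the point at infinity: total = 8.

#E(F_7) = 8


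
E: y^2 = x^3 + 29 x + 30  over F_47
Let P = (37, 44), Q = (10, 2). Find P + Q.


P != Q, so use the chord formula.
s = (y2 - y1) / (x2 - x1) = (5) / (20) mod 47 = 12
x3 = s^2 - x1 - x2 mod 47 = 12^2 - 37 - 10 = 3
y3 = s (x1 - x3) - y1 mod 47 = 12 * (37 - 3) - 44 = 35

P + Q = (3, 35)


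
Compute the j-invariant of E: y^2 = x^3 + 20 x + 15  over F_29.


Delta = -16(4 a^3 + 27 b^2) mod 29 = 3
-1728 * (4 a)^3 = -1728 * (4*20)^3 mod 29 = 2
j = 2 * 3^(-1) mod 29 = 20

j = 20 (mod 29)


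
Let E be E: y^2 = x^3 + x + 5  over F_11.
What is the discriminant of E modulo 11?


4 a^3 + 27 b^2 = 4*1^3 + 27*5^2 = 4 + 675 = 679
Delta = -16 * (679) = -10864
Delta mod 11 = 4

Delta = 4 (mod 11)


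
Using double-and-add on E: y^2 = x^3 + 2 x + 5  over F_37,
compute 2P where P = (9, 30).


k = 2 = 10_2 (binary, LSB first: 01)
Double-and-add from P = (9, 30):
  bit 0 = 0: acc unchanged = O
  bit 1 = 1: acc = O + (20, 33) = (20, 33)

2P = (20, 33)


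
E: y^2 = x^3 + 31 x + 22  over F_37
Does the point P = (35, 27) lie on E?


Check whether y^2 = x^3 + 31 x + 22 (mod 37) for (x, y) = (35, 27).
LHS: y^2 = 27^2 mod 37 = 26
RHS: x^3 + 31 x + 22 = 35^3 + 31*35 + 22 mod 37 = 26
LHS = RHS

Yes, on the curve


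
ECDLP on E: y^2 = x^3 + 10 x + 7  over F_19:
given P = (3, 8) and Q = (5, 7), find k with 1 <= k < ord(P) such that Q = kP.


Enumerate multiples of P until we hit Q = (5, 7):
  1P = (3, 8)
  2P = (11, 2)
  3P = (2, 15)
  4P = (6, 13)
  5P = (17, 13)
  6P = (0, 8)
  7P = (16, 11)
  8P = (5, 12)
  9P = (15, 6)
  10P = (10, 9)
  11P = (13, 15)
  12P = (9, 3)
  13P = (4, 15)
  14P = (4, 4)
  15P = (9, 16)
  16P = (13, 4)
  17P = (10, 10)
  18P = (15, 13)
  19P = (5, 7)
Match found at i = 19.

k = 19


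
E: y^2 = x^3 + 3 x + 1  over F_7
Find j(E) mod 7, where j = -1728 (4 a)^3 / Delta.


Delta = -16(4 a^3 + 27 b^2) mod 7 = 3
-1728 * (4 a)^3 = -1728 * (4*3)^3 mod 7 = 6
j = 6 * 3^(-1) mod 7 = 2

j = 2 (mod 7)
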